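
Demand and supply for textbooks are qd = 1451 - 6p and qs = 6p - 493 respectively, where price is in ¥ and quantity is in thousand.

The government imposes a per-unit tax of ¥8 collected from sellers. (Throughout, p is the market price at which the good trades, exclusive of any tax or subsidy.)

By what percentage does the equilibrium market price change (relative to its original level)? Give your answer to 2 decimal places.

+2.47

Solve the original market: 1451 - 6p = 6p - 493, hence p = 162 and q = 479.
Since sellers keep the price net of the tax, the effective supply curve becomes qs = 6p - 541.
Clearing the new market: 1451 - 6p = 6p - 541, so p = 166 and q = 455.
%Δp = (166 − 162) / 162 × 100 = +2.47%.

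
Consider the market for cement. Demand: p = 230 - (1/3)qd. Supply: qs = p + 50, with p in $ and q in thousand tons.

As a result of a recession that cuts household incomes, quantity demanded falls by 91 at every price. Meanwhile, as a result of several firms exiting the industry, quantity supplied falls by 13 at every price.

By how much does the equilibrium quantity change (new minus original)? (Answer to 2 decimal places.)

Original equilibrium: 690 - 3p = p + 50 gives 640 = 4p, so p = 160 and q = 210.
After the shift, demand is qd = 599 - 3p and supply is qs = p + 37.
New equilibrium: 599 - 3p = p + 37 ⇒ 562 = 4p ⇒ p = 140.5, q = 177.5.
Δq = 177.5 − 210 = -32.50.

-32.50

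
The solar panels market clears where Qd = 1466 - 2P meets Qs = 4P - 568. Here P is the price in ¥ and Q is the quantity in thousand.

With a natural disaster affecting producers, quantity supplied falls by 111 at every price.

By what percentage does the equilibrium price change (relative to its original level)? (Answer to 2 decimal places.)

+5.46

Initially, 1466 - 2P = 4P - 568, so 2034 = 6P and P = 339, Q = 788.
The shock moves the curves to Qd = 1466 - 2P and Qs = 4P - 679.
New equilibrium: 1466 - 2P = 4P - 679 ⇒ 2145 = 6P ⇒ P = 357.5, Q = 751.
%ΔP = (357.5 − 339) / 339 × 100 = +5.46%.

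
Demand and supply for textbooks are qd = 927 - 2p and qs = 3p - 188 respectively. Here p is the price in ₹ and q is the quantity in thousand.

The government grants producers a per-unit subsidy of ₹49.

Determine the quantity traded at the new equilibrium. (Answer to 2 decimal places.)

Original equilibrium: 927 - 2p = 3p - 188 gives 1115 = 5p, so p = 223 and q = 481.
Since sellers receive the price plus the subsidy, the effective supply curve becomes qs = 3p - 41.
Clearing the new market: 927 - 2p = 3p - 41, so p = 193.6 and q = 539.8.

539.80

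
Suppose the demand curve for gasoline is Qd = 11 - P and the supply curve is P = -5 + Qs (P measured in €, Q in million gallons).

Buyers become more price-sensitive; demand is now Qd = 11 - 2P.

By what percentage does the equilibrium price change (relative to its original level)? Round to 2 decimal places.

Original equilibrium: 11 - P = P + 5 gives 6 = 2P, so P = 3 and Q = 8.
The shock moves the curves to Qd = 11 - 2P and Qs = P + 5.
Setting them equal: 11 - 2P = P + 5 → 6 = 3P, so P = 2 and Q = 7.
%ΔP = (2 − 3) / 3 × 100 = -33.33%.

-33.33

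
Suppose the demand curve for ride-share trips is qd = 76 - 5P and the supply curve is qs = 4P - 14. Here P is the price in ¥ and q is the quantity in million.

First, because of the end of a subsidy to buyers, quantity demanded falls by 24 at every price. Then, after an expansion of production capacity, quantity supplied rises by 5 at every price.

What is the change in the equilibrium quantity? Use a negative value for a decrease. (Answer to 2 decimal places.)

Before the shock: 76 - 5P = 4P - 14 ⇒ 90 = 9P ⇒ P = 10, q = 26.
The shock moves the curves to qd = 52 - 5P and qs = 4P - 9.
Setting them equal: 52 - 5P = 4P - 9 → 61 = 9P, so P = 61/9 ≈ 6.7778 and q = 163/9 ≈ 18.1111.
Δq = 18.1111 − 26 = -7.89.

-7.89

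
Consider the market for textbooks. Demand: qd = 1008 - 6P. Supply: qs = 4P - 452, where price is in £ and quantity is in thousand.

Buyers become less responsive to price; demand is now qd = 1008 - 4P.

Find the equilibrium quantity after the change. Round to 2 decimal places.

Initially, 1008 - 6P = 4P - 452, so 1460 = 10P and P = 146, q = 132.
After the shift, demand is qd = 1008 - 4P and supply is qs = 4P - 452.
Setting them equal: 1008 - 4P = 4P - 452 → 1460 = 8P, so P = 182.5 and q = 278.

278.00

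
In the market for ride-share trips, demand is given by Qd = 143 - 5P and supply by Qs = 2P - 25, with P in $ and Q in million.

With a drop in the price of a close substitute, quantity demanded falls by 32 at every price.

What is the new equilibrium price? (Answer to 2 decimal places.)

19.43

Solve the original market: 143 - 5P = 2P - 25, hence P = 24 and Q = 23.
The shock moves the curves to Qd = 111 - 5P and Qs = 2P - 25.
New equilibrium: 111 - 5P = 2P - 25 ⇒ 136 = 7P ⇒ P = 136/7 ≈ 19.4286, Q = 97/7 ≈ 13.8571.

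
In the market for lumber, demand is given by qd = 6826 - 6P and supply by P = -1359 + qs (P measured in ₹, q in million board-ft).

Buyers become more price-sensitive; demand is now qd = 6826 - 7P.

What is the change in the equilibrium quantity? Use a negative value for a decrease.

-97.625

Original equilibrium: 6826 - 6P = P + 1359 gives 5467 = 7P, so P = 781 and q = 2140.
The new curves are qd = 6826 - 7P (demand) and qs = P + 1359 (supply).
New equilibrium: 6826 - 7P = P + 1359 ⇒ 5467 = 8P ⇒ P = 683.375, q = 2042.375.
Δq = 2042.375 − 2140 = -97.625.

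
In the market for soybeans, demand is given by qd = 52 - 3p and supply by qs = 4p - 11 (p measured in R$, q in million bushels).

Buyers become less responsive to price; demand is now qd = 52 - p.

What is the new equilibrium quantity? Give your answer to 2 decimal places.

Solve the original market: 52 - 3p = 4p - 11, hence p = 9 and q = 25.
The shock moves the curves to qd = 52 - p and qs = 4p - 11.
New equilibrium: 52 - p = 4p - 11 ⇒ 63 = 5p ⇒ p = 12.6, q = 39.4.

39.40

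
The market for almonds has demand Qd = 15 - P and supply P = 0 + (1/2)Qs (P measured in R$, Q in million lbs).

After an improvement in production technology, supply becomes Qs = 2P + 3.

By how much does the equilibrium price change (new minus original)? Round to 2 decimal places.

Before the shock: 15 - P = 2P ⇒ 15 = 3P ⇒ P = 5, Q = 10.
The shock moves the curves to Qd = 15 - P and Qs = 2P + 3.
Setting them equal: 15 - P = 2P + 3 → 12 = 3P, so P = 4 and Q = 11.
ΔP = 4 − 5 = -1.00.

-1.00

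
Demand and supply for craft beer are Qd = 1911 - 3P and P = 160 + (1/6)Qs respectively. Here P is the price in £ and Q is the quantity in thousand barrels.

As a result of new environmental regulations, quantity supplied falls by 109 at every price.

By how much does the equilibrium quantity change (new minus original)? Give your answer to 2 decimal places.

Before the shock: 1911 - 3P = 6P - 960 ⇒ 2871 = 9P ⇒ P = 319, Q = 954.
The new curves are Qd = 1911 - 3P (demand) and Qs = 6P - 1069 (supply).
Clearing the new market: 1911 - 3P = 6P - 1069, so P = 2980/9 ≈ 331.1111 and Q = 2753/3 ≈ 917.6667.
ΔQ = 917.6667 − 954 = -36.33.

-36.33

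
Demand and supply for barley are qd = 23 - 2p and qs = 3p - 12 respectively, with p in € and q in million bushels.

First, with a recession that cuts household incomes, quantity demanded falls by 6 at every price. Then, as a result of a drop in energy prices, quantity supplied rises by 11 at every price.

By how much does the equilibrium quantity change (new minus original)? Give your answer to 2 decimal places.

Initially, 23 - 2p = 3p - 12, so 35 = 5p and p = 7, q = 9.
After the shift, demand is qd = 17 - 2p and supply is qs = 3p - 1.
Setting them equal: 17 - 2p = 3p - 1 → 18 = 5p, so p = 3.6 and q = 9.8.
Δq = 9.8 − 9 = +0.80.

+0.80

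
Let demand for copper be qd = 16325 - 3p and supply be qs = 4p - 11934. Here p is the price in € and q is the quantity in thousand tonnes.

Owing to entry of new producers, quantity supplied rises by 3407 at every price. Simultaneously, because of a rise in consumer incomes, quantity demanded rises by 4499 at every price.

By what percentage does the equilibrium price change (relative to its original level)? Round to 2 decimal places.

+3.86

Initially, 16325 - 3p = 4p - 11934, so 28259 = 7p and p = 4037, q = 4214.
The new curves are qd = 20824 - 3p (demand) and qs = 4p - 8527 (supply).
New equilibrium: 20824 - 3p = 4p - 8527 ⇒ 29351 = 7p ⇒ p = 4193, q = 8245.
%Δp = (4193 − 4037) / 4037 × 100 = +3.86%.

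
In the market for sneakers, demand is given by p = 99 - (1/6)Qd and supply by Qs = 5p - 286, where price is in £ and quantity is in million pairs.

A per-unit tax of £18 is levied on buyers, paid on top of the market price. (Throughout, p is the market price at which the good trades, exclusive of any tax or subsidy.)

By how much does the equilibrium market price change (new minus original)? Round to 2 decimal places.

Solve the original market: 594 - 6p = 5p - 286, hence p = 80 and Q = 114.
Since buyers pay the price plus the tax, the effective demand curve becomes Qd = 486 - 6p.
Equate the new curves: 486 - 6p = 5p - 286, giving 772 = 11p, p = 772/11 ≈ 70.1818, Q = 714/11 ≈ 64.9091.
Δp = 70.1818 − 80 = -9.82.

-9.82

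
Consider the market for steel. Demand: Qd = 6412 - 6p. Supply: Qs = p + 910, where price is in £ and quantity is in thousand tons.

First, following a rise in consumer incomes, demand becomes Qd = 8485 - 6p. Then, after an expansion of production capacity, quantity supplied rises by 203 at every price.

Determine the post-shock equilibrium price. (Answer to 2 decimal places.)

1053.14

Solve the original market: 6412 - 6p = p + 910, hence p = 786 and Q = 1696.
After the shift, demand is Qd = 8485 - 6p and supply is Qs = p + 1113.
Setting them equal: 8485 - 6p = p + 1113 → 7372 = 7p, so p = 7372/7 ≈ 1053.1429 and Q = 15163/7 ≈ 2166.1429.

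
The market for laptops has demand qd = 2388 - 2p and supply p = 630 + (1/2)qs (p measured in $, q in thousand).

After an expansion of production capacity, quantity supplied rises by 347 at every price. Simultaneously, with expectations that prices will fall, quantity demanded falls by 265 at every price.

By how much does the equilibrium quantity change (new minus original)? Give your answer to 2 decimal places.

+41.00

Solve the original market: 2388 - 2p = 2p - 1260, hence p = 912 and q = 564.
The new curves are qd = 2123 - 2p (demand) and qs = 2p - 913 (supply).
Equate the new curves: 2123 - 2p = 2p - 913, giving 3036 = 4p, p = 759, q = 605.
Δq = 605 − 564 = +41.00.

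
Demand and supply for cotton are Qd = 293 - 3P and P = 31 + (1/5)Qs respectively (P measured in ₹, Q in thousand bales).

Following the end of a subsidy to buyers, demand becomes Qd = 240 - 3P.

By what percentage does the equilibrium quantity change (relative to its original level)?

Initially, 293 - 3P = 5P - 155, so 448 = 8P and P = 56, Q = 125.
With the change applied: demand Qd = 240 - 3P, supply Qs = 5P - 155.
Equate the new curves: 240 - 3P = 5P - 155, giving 395 = 8P, P = 49.375, Q = 91.875.
%ΔQ = (91.875 − 125) / 125 × 100 = -26.5%.

-26.5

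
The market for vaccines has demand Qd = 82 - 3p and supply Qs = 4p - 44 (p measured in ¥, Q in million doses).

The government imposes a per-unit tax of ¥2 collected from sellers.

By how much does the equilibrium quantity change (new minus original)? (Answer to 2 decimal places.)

-3.43

Initially, 82 - 3p = 4p - 44, so 126 = 7p and p = 18, Q = 28.
Since sellers keep the price net of the tax, the effective supply curve becomes Qs = 4p - 52.
Equate the new curves: 82 - 3p = 4p - 52, giving 134 = 7p, p = 134/7 ≈ 19.1429, Q = 172/7 ≈ 24.5714.
ΔQ = 24.5714 − 28 = -3.43.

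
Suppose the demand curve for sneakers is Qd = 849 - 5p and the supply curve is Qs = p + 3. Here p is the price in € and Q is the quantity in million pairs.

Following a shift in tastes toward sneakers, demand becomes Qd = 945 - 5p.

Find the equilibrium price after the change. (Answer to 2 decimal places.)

Initially, 849 - 5p = p + 3, so 846 = 6p and p = 141, Q = 144.
The shock moves the curves to Qd = 945 - 5p and Qs = p + 3.
New equilibrium: 945 - 5p = p + 3 ⇒ 942 = 6p ⇒ p = 157, Q = 160.

157.00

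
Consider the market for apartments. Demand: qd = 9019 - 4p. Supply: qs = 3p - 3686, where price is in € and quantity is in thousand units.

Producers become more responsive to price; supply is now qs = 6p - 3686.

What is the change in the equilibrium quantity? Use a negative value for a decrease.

Before the shock: 9019 - 4p = 3p - 3686 ⇒ 12705 = 7p ⇒ p = 1815, q = 1759.
After the shift, demand is qd = 9019 - 4p and supply is qs = 6p - 3686.
Equate the new curves: 9019 - 4p = 6p - 3686, giving 12705 = 10p, p = 1270.5, q = 3937.
Δq = 3937 − 1759 = +2178.

+2178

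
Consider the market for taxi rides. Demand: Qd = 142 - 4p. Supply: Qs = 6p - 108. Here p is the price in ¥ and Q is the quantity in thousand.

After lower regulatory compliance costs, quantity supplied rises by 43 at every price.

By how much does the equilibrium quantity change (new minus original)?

Initially, 142 - 4p = 6p - 108, so 250 = 10p and p = 25, Q = 42.
With the change applied: demand Qd = 142 - 4p, supply Qs = 6p - 65.
Equate the new curves: 142 - 4p = 6p - 65, giving 207 = 10p, p = 20.7, Q = 59.2.
ΔQ = 59.2 − 42 = +17.2.

+17.2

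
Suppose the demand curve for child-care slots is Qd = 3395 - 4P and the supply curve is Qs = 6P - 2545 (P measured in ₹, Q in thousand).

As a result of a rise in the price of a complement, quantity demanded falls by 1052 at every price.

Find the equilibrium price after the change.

488.8

Initially, 3395 - 4P = 6P - 2545, so 5940 = 10P and P = 594, Q = 1019.
After the shift, demand is Qd = 2343 - 4P and supply is Qs = 6P - 2545.
New equilibrium: 2343 - 4P = 6P - 2545 ⇒ 4888 = 10P ⇒ P = 488.8, Q = 387.8.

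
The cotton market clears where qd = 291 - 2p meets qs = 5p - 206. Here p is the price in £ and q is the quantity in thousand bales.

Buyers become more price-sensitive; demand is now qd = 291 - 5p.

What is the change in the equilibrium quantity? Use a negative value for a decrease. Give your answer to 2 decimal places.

-106.50

Original equilibrium: 291 - 2p = 5p - 206 gives 497 = 7p, so p = 71 and q = 149.
After the shift, demand is qd = 291 - 5p and supply is qs = 5p - 206.
New equilibrium: 291 - 5p = 5p - 206 ⇒ 497 = 10p ⇒ p = 49.7, q = 42.5.
Δq = 42.5 − 149 = -106.50.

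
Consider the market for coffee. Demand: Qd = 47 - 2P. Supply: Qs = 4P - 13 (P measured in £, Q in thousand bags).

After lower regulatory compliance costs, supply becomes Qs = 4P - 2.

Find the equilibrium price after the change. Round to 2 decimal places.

Initially, 47 - 2P = 4P - 13, so 60 = 6P and P = 10, Q = 27.
After the shift, demand is Qd = 47 - 2P and supply is Qs = 4P - 2.
Equate the new curves: 47 - 2P = 4P - 2, giving 49 = 6P, P = 49/6 ≈ 8.1667, Q = 92/3 ≈ 30.6667.

8.17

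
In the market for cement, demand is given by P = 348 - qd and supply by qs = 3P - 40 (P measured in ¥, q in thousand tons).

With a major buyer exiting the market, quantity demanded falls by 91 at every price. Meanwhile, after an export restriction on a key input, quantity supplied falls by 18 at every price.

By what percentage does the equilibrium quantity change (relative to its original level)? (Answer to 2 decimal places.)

-28.98

Before the shock: 348 - P = 3P - 40 ⇒ 388 = 4P ⇒ P = 97, q = 251.
With the change applied: demand qd = 257 - P, supply qs = 3P - 58.
Equate the new curves: 257 - P = 3P - 58, giving 315 = 4P, P = 78.75, q = 178.25.
%Δq = (178.25 − 251) / 251 × 100 = -28.98%.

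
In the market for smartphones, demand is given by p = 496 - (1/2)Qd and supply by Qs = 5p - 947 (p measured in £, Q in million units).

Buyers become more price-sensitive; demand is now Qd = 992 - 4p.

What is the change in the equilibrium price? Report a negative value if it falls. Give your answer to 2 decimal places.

-61.56

Before the shock: 992 - 2p = 5p - 947 ⇒ 1939 = 7p ⇒ p = 277, Q = 438.
With the change applied: demand Qd = 992 - 4p, supply Qs = 5p - 947.
Equate the new curves: 992 - 4p = 5p - 947, giving 1939 = 9p, p = 1939/9 ≈ 215.4444, Q = 1172/9 ≈ 130.2222.
Δp = 215.4444 − 277 = -61.56.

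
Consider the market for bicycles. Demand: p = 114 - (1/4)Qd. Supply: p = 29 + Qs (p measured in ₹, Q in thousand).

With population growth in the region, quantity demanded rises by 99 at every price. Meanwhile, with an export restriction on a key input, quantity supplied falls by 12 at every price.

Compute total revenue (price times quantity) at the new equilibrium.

9321.44

Before the shock: 456 - 4p = p - 29 ⇒ 485 = 5p ⇒ p = 97, Q = 68.
With the change applied: demand Qd = 555 - 4p, supply Qs = p - 41.
Setting them equal: 555 - 4p = p - 41 → 596 = 5p, so p = 119.2 and Q = 78.2.
New expenditure = 119.2 × 78.2 = 9321.44.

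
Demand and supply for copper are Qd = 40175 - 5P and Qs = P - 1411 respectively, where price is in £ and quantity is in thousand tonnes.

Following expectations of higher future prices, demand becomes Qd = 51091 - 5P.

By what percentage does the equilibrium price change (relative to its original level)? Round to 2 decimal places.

Solve the original market: 40175 - 5P = P - 1411, hence P = 6931 and Q = 5520.
With the change applied: demand Qd = 51091 - 5P, supply Qs = P - 1411.
Equate the new curves: 51091 - 5P = P - 1411, giving 52502 = 6P, P = 26251/3 ≈ 8750.3333, Q = 22018/3 ≈ 7339.3333.
%ΔP = (8750.3333 − 6931) / 6931 × 100 = +26.25%.

+26.25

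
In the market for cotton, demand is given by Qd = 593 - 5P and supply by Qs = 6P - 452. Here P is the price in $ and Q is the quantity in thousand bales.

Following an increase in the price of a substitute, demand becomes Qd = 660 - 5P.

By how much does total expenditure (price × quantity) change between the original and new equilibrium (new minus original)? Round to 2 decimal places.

+4413.14

Solve the original market: 593 - 5P = 6P - 452, hence P = 95 and Q = 118.
The new curves are Qd = 660 - 5P (demand) and Qs = 6P - 452 (supply).
Setting them equal: 660 - 5P = 6P - 452 → 1112 = 11P, so P = 1112/11 ≈ 101.0909 and Q = 1700/11 ≈ 154.5455.
Expenditure moves from 95×118 = 11210 to 101.0909×154.5455 = 15623.1405; change = +4413.14.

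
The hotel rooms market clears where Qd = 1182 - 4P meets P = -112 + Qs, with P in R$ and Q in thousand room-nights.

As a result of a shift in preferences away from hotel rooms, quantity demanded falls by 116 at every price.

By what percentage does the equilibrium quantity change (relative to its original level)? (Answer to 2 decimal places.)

Solve the original market: 1182 - 4P = P + 112, hence P = 214 and Q = 326.
After the shift, demand is Qd = 1066 - 4P and supply is Qs = P + 112.
Clearing the new market: 1066 - 4P = P + 112, so P = 190.8 and Q = 302.8.
%ΔQ = (302.8 − 326) / 326 × 100 = -7.12%.

-7.12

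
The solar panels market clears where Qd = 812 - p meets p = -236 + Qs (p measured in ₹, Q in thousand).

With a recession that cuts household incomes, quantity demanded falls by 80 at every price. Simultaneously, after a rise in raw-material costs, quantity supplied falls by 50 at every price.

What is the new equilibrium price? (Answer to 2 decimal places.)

273.00

Solve the original market: 812 - p = p + 236, hence p = 288 and Q = 524.
After the shift, demand is Qd = 732 - p and supply is Qs = p + 186.
New equilibrium: 732 - p = p + 186 ⇒ 546 = 2p ⇒ p = 273, Q = 459.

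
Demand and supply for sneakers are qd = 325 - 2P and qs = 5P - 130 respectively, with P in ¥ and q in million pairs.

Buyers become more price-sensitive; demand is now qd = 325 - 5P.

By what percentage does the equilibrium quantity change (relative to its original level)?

-50

Before the shock: 325 - 2P = 5P - 130 ⇒ 455 = 7P ⇒ P = 65, q = 195.
With the change applied: demand qd = 325 - 5P, supply qs = 5P - 130.
Equate the new curves: 325 - 5P = 5P - 130, giving 455 = 10P, P = 45.5, q = 97.5.
%Δq = (97.5 − 195) / 195 × 100 = -50%.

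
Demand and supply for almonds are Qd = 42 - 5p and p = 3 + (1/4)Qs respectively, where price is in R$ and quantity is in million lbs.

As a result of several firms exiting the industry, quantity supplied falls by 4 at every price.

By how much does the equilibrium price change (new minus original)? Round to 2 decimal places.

Before the shock: 42 - 5p = 4p - 12 ⇒ 54 = 9p ⇒ p = 6, Q = 12.
The shock moves the curves to Qd = 42 - 5p and Qs = 4p - 16.
Equate the new curves: 42 - 5p = 4p - 16, giving 58 = 9p, p = 58/9 ≈ 6.4444, Q = 88/9 ≈ 9.7778.
Δp = 6.4444 − 6 = +0.44.

+0.44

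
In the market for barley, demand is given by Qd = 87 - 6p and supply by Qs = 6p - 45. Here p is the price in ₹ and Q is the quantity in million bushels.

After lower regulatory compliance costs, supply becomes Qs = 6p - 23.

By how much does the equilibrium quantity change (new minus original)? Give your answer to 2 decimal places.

+11.00

Before the shock: 87 - 6p = 6p - 45 ⇒ 132 = 12p ⇒ p = 11, Q = 21.
The new curves are Qd = 87 - 6p (demand) and Qs = 6p - 23 (supply).
Setting them equal: 87 - 6p = 6p - 23 → 110 = 12p, so p = 55/6 ≈ 9.1667 and Q = 32.
ΔQ = 32 − 21 = +11.00.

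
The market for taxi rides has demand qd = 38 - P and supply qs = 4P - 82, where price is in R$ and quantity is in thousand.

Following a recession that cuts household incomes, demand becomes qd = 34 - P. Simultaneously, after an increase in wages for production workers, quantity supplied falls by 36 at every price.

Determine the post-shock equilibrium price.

Before the shock: 38 - P = 4P - 82 ⇒ 120 = 5P ⇒ P = 24, q = 14.
The shock moves the curves to qd = 34 - P and qs = 4P - 118.
New equilibrium: 34 - P = 4P - 118 ⇒ 152 = 5P ⇒ P = 30.4, q = 3.6.

30.4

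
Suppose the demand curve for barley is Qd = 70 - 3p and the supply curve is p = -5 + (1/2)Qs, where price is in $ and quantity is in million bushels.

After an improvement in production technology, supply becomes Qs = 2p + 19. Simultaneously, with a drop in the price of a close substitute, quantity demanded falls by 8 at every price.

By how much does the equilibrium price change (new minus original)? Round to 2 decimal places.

-3.40

Solve the original market: 70 - 3p = 2p + 10, hence p = 12 and Q = 34.
The new curves are Qd = 62 - 3p (demand) and Qs = 2p + 19 (supply).
Equate the new curves: 62 - 3p = 2p + 19, giving 43 = 5p, p = 8.6, Q = 36.2.
Δp = 8.6 − 12 = -3.40.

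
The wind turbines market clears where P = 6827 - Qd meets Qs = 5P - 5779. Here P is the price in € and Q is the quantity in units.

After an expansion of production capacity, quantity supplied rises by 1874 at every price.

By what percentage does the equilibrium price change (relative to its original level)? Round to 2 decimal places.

-14.87

Solve the original market: 6827 - P = 5P - 5779, hence P = 2101 and Q = 4726.
With the change applied: demand Qd = 6827 - P, supply Qs = 5P - 3905.
Clearing the new market: 6827 - P = 5P - 3905, so P = 5366/3 ≈ 1788.6667 and Q = 15115/3 ≈ 5038.3333.
%ΔP = (1788.6667 − 2101) / 2101 × 100 = -14.87%.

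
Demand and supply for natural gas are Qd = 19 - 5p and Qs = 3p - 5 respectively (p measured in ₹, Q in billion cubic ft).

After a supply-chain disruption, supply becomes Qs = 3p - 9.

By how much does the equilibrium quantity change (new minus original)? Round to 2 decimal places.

Before the shock: 19 - 5p = 3p - 5 ⇒ 24 = 8p ⇒ p = 3, Q = 4.
The shock moves the curves to Qd = 19 - 5p and Qs = 3p - 9.
New equilibrium: 19 - 5p = 3p - 9 ⇒ 28 = 8p ⇒ p = 3.5, Q = 1.5.
ΔQ = 1.5 − 4 = -2.50.

-2.50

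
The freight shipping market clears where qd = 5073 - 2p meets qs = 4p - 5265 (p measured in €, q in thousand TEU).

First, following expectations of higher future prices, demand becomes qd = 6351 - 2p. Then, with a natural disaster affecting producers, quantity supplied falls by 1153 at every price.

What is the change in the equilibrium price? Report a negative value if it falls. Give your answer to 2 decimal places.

Before the shock: 5073 - 2p = 4p - 5265 ⇒ 10338 = 6p ⇒ p = 1723, q = 1627.
With the change applied: demand qd = 6351 - 2p, supply qs = 4p - 6418.
New equilibrium: 6351 - 2p = 4p - 6418 ⇒ 12769 = 6p ⇒ p = 12769/6 ≈ 2128.1667, q = 6284/3 ≈ 2094.6667.
Δp = 2128.1667 − 1723 = +405.17.

+405.17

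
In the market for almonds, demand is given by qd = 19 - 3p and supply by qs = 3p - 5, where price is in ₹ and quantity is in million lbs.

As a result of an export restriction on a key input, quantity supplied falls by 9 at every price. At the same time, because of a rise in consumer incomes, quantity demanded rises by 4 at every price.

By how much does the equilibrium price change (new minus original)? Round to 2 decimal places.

+2.17

Solve the original market: 19 - 3p = 3p - 5, hence p = 4 and q = 7.
With the change applied: demand qd = 23 - 3p, supply qs = 3p - 14.
New equilibrium: 23 - 3p = 3p - 14 ⇒ 37 = 6p ⇒ p = 37/6 ≈ 6.1667, q = 4.5.
Δp = 6.1667 − 4 = +2.17.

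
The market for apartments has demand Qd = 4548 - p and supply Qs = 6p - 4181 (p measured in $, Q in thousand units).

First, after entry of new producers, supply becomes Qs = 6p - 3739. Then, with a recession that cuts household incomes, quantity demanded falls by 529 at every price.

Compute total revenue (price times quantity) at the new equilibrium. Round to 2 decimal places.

Initially, 4548 - p = 6p - 4181, so 8729 = 7p and p = 1247, Q = 3301.
The new curves are Qd = 4019 - p (demand) and Qs = 6p - 3739 (supply).
Setting them equal: 4019 - p = 6p - 3739 → 7758 = 7p, so p = 7758/7 ≈ 1108.2857 and Q = 20375/7 ≈ 2910.7143.
New expenditure = 1108.2857 × 2910.7143 = 3225903.06.

3225903.06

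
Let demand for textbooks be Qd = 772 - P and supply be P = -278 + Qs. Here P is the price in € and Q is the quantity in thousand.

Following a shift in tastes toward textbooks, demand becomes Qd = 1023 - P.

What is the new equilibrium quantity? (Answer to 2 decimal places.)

Original equilibrium: 772 - P = P + 278 gives 494 = 2P, so P = 247 and Q = 525.
The shock moves the curves to Qd = 1023 - P and Qs = P + 278.
New equilibrium: 1023 - P = P + 278 ⇒ 745 = 2P ⇒ P = 372.5, Q = 650.5.

650.50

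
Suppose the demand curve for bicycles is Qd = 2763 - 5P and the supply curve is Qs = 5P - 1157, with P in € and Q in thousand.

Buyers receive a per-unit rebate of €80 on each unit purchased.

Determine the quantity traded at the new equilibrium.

1003

Solve the original market: 2763 - 5P = 5P - 1157, hence P = 392 and Q = 803.
Since buyers' out-of-pocket price is the market price minus the rebate, the effective demand curve becomes Qd = 3163 - 5P.
Equate the new curves: 3163 - 5P = 5P - 1157, giving 4320 = 10P, P = 432, Q = 1003.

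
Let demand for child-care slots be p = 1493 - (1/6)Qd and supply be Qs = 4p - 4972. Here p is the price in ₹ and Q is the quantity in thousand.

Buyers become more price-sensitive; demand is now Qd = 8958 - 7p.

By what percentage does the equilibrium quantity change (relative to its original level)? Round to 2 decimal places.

-84.42

Solve the original market: 8958 - 6p = 4p - 4972, hence p = 1393 and Q = 600.
The shock moves the curves to Qd = 8958 - 7p and Qs = 4p - 4972.
New equilibrium: 8958 - 7p = 4p - 4972 ⇒ 13930 = 11p ⇒ p = 13930/11 ≈ 1266.3636, Q = 1028/11 ≈ 93.4545.
%ΔQ = (93.4545 − 600) / 600 × 100 = -84.42%.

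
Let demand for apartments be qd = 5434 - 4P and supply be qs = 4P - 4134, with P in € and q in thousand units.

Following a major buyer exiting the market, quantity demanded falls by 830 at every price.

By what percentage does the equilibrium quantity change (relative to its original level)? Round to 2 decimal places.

-63.85

Solve the original market: 5434 - 4P = 4P - 4134, hence P = 1196 and q = 650.
After the shift, demand is qd = 4604 - 4P and supply is qs = 4P - 4134.
Setting them equal: 4604 - 4P = 4P - 4134 → 8738 = 8P, so P = 1092.25 and q = 235.
%Δq = (235 − 650) / 650 × 100 = -63.85%.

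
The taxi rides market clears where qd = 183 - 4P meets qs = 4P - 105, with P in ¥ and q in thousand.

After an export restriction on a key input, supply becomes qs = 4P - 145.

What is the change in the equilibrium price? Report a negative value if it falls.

Solve the original market: 183 - 4P = 4P - 105, hence P = 36 and q = 39.
After the shift, demand is qd = 183 - 4P and supply is qs = 4P - 145.
Setting them equal: 183 - 4P = 4P - 145 → 328 = 8P, so P = 41 and q = 19.
ΔP = 41 − 36 = +5.

+5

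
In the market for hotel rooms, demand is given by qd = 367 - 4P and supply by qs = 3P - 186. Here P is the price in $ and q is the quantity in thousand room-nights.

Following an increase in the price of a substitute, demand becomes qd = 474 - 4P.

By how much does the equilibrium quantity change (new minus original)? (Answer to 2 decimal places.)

+45.86

Before the shock: 367 - 4P = 3P - 186 ⇒ 553 = 7P ⇒ P = 79, q = 51.
With the change applied: demand qd = 474 - 4P, supply qs = 3P - 186.
New equilibrium: 474 - 4P = 3P - 186 ⇒ 660 = 7P ⇒ P = 660/7 ≈ 94.2857, q = 678/7 ≈ 96.8571.
Δq = 96.8571 − 51 = +45.86.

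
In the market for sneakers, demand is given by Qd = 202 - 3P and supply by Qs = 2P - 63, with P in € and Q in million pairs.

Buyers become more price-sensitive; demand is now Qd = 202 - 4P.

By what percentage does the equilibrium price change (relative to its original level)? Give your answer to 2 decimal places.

-16.67

Before the shock: 202 - 3P = 2P - 63 ⇒ 265 = 5P ⇒ P = 53, Q = 43.
After the shift, demand is Qd = 202 - 4P and supply is Qs = 2P - 63.
Equate the new curves: 202 - 4P = 2P - 63, giving 265 = 6P, P = 265/6 ≈ 44.1667, Q = 76/3 ≈ 25.3333.
%ΔP = (44.1667 − 53) / 53 × 100 = -16.67%.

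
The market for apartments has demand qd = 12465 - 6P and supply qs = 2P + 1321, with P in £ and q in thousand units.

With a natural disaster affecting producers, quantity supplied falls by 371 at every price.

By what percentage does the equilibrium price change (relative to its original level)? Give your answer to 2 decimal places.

+3.33

Original equilibrium: 12465 - 6P = 2P + 1321 gives 11144 = 8P, so P = 1393 and q = 4107.
With the change applied: demand qd = 12465 - 6P, supply qs = 2P + 950.
Equate the new curves: 12465 - 6P = 2P + 950, giving 11515 = 8P, P = 1439.375, q = 3828.75.
%ΔP = (1439.375 − 1393) / 1393 × 100 = +3.33%.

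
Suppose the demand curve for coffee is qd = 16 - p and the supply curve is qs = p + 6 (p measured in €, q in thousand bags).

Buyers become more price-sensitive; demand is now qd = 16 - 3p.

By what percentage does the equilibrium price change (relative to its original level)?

-50

Original equilibrium: 16 - p = p + 6 gives 10 = 2p, so p = 5 and q = 11.
The new curves are qd = 16 - 3p (demand) and qs = p + 6 (supply).
New equilibrium: 16 - 3p = p + 6 ⇒ 10 = 4p ⇒ p = 2.5, q = 8.5.
%Δp = (2.5 − 5) / 5 × 100 = -50%.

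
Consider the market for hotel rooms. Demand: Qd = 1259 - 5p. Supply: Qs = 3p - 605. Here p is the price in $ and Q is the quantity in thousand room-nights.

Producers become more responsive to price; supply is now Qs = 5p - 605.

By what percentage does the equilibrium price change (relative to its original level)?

Before the shock: 1259 - 5p = 3p - 605 ⇒ 1864 = 8p ⇒ p = 233, Q = 94.
The new curves are Qd = 1259 - 5p (demand) and Qs = 5p - 605 (supply).
Equate the new curves: 1259 - 5p = 5p - 605, giving 1864 = 10p, p = 186.4, Q = 327.
%Δp = (186.4 − 233) / 233 × 100 = -20%.

-20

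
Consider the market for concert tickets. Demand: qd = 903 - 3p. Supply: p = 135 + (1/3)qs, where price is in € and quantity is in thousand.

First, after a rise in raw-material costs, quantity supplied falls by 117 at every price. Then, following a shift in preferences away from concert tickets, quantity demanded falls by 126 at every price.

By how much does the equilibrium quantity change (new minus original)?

Solve the original market: 903 - 3p = 3p - 405, hence p = 218 and q = 249.
The shock moves the curves to qd = 777 - 3p and qs = 3p - 522.
New equilibrium: 777 - 3p = 3p - 522 ⇒ 1299 = 6p ⇒ p = 216.5, q = 127.5.
Δq = 127.5 − 249 = -121.5.

-121.5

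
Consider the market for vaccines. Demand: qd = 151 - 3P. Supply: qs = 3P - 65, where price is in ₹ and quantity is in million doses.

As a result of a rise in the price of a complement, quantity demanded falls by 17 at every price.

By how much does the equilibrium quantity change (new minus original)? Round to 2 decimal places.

Initially, 151 - 3P = 3P - 65, so 216 = 6P and P = 36, q = 43.
With the change applied: demand qd = 134 - 3P, supply qs = 3P - 65.
New equilibrium: 134 - 3P = 3P - 65 ⇒ 199 = 6P ⇒ P = 199/6 ≈ 33.1667, q = 34.5.
Δq = 34.5 − 43 = -8.50.

-8.50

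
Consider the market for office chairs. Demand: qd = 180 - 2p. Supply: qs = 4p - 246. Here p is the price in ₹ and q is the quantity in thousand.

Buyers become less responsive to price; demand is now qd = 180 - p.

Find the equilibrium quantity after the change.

94.8

Initially, 180 - 2p = 4p - 246, so 426 = 6p and p = 71, q = 38.
The new curves are qd = 180 - p (demand) and qs = 4p - 246 (supply).
Clearing the new market: 180 - p = 4p - 246, so p = 85.2 and q = 94.8.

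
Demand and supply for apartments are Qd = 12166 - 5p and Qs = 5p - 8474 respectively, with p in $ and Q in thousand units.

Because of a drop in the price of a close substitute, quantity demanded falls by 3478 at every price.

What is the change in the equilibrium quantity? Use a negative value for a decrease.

-1739

Before the shock: 12166 - 5p = 5p - 8474 ⇒ 20640 = 10p ⇒ p = 2064, Q = 1846.
The shock moves the curves to Qd = 8688 - 5p and Qs = 5p - 8474.
Clearing the new market: 8688 - 5p = 5p - 8474, so p = 1716.2 and Q = 107.
ΔQ = 107 − 1846 = -1739.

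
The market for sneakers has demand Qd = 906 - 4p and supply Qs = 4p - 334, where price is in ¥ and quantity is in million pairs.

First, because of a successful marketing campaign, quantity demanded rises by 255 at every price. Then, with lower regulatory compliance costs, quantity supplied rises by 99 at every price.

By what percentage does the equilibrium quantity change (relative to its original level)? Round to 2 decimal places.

Before the shock: 906 - 4p = 4p - 334 ⇒ 1240 = 8p ⇒ p = 155, Q = 286.
After the shift, demand is Qd = 1161 - 4p and supply is Qs = 4p - 235.
New equilibrium: 1161 - 4p = 4p - 235 ⇒ 1396 = 8p ⇒ p = 174.5, Q = 463.
%ΔQ = (463 − 286) / 286 × 100 = +61.89%.

+61.89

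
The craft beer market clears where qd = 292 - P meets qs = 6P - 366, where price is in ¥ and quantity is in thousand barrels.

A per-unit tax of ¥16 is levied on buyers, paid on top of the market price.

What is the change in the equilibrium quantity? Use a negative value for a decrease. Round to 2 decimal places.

-13.71

Before the shock: 292 - P = 6P - 366 ⇒ 658 = 7P ⇒ P = 94, q = 198.
Since buyers pay the price plus the tax, the effective demand curve becomes qd = 276 - P.
Setting them equal: 276 - P = 6P - 366 → 642 = 7P, so P = 642/7 ≈ 91.7143 and q = 1290/7 ≈ 184.2857.
Δq = 184.2857 − 198 = -13.71.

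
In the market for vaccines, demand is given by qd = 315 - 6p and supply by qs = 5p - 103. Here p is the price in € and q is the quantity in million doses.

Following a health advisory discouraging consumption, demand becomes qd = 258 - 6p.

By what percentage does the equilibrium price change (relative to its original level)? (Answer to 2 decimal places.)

Initially, 315 - 6p = 5p - 103, so 418 = 11p and p = 38, q = 87.
With the change applied: demand qd = 258 - 6p, supply qs = 5p - 103.
Clearing the new market: 258 - 6p = 5p - 103, so p = 361/11 ≈ 32.8182 and q = 672/11 ≈ 61.0909.
%Δp = (32.8182 − 38) / 38 × 100 = -13.64%.

-13.64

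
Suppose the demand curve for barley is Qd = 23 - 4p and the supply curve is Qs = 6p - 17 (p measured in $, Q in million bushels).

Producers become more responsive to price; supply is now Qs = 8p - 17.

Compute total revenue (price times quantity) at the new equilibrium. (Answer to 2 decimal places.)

32.22

Solve the original market: 23 - 4p = 6p - 17, hence p = 4 and Q = 7.
The new curves are Qd = 23 - 4p (demand) and Qs = 8p - 17 (supply).
Equate the new curves: 23 - 4p = 8p - 17, giving 40 = 12p, p = 10/3 ≈ 3.3333, Q = 29/3 ≈ 9.6667.
New expenditure = 3.3333 × 9.6667 = 32.22.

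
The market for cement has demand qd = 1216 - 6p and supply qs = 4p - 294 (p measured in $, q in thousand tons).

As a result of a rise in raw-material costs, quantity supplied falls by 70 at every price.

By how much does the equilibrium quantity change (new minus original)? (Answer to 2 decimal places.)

-42.00

Original equilibrium: 1216 - 6p = 4p - 294 gives 1510 = 10p, so p = 151 and q = 310.
The new curves are qd = 1216 - 6p (demand) and qs = 4p - 364 (supply).
Equate the new curves: 1216 - 6p = 4p - 364, giving 1580 = 10p, p = 158, q = 268.
Δq = 268 − 310 = -42.00.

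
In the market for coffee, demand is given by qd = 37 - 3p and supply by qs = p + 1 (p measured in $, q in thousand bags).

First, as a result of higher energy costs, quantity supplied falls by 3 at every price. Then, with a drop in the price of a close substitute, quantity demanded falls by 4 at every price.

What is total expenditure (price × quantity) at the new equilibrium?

Before the shock: 37 - 3p = p + 1 ⇒ 36 = 4p ⇒ p = 9, q = 10.
The shock moves the curves to qd = 33 - 3p and qs = p - 2.
Equate the new curves: 33 - 3p = p - 2, giving 35 = 4p, p = 8.75, q = 6.75.
New expenditure = 8.75 × 6.75 = 59.0625.

59.0625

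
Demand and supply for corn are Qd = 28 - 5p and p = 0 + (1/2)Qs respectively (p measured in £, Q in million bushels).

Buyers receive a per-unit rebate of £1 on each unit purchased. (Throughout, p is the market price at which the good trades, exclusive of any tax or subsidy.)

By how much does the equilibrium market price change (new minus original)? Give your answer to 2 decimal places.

+0.71

Before the shock: 28 - 5p = 2p ⇒ 28 = 7p ⇒ p = 4, Q = 8.
Since buyers' out-of-pocket price is the market price minus the rebate, the effective demand curve becomes Qd = 33 - 5p.
New equilibrium: 33 - 5p = 2p ⇒ 33 = 7p ⇒ p = 33/7 ≈ 4.7143, Q = 66/7 ≈ 9.4286.
Δp = 4.7143 − 4 = +0.71.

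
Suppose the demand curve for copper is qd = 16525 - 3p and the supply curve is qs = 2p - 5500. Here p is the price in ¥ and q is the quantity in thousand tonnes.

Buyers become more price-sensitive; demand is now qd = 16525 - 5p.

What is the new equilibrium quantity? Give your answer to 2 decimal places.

792.86

Initially, 16525 - 3p = 2p - 5500, so 22025 = 5p and p = 4405, q = 3310.
With the change applied: demand qd = 16525 - 5p, supply qs = 2p - 5500.
Equate the new curves: 16525 - 5p = 2p - 5500, giving 22025 = 7p, p = 22025/7 ≈ 3146.4286, q = 5550/7 ≈ 792.8571.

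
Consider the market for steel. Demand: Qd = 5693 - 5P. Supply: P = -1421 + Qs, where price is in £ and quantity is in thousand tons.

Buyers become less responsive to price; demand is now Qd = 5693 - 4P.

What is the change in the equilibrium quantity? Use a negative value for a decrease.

+142.4

Before the shock: 5693 - 5P = P + 1421 ⇒ 4272 = 6P ⇒ P = 712, Q = 2133.
The shock moves the curves to Qd = 5693 - 4P and Qs = P + 1421.
Setting them equal: 5693 - 4P = P + 1421 → 4272 = 5P, so P = 854.4 and Q = 2275.4.
ΔQ = 2275.4 − 2133 = +142.4.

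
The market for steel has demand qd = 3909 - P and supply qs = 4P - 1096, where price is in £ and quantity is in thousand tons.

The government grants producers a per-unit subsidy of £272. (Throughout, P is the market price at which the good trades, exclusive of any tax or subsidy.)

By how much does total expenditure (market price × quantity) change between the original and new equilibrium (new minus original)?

-462312.96

Initially, 3909 - P = 4P - 1096, so 5005 = 5P and P = 1001, q = 2908.
Since sellers receive the price plus the subsidy, the effective supply curve becomes qs = 4P - 8.
New equilibrium: 3909 - P = 4P - 8 ⇒ 3917 = 5P ⇒ P = 783.4, q = 3125.6.
Expenditure moves from 1001×2908 = 2910908 to 783.4×3125.6 = 2448595.04; change = -462312.96.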